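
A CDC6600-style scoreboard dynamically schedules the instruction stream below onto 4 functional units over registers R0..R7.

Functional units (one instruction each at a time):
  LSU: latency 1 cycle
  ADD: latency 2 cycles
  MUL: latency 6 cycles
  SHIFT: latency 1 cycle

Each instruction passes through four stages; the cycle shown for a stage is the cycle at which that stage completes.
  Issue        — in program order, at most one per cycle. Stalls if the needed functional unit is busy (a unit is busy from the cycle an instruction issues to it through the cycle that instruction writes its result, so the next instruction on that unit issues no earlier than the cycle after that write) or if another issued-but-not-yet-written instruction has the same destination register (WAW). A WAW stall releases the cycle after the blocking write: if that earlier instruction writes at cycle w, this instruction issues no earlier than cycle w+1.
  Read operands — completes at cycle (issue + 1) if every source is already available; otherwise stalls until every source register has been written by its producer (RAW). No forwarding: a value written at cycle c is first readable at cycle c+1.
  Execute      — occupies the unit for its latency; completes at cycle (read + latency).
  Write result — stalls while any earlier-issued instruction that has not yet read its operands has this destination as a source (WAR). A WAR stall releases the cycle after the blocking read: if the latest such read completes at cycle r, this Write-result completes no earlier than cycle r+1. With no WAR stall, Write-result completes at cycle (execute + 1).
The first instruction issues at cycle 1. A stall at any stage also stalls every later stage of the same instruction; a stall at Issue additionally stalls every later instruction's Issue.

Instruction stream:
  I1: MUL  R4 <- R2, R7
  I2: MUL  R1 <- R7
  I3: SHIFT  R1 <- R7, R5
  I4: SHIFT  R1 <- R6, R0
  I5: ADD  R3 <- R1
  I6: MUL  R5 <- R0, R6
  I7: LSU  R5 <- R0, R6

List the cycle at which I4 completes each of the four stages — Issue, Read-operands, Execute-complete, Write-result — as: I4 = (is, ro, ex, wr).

  I1 | 1 | 2 | 8 | 9
  I2 | 10 | 11 | 17 | 18   struct: MUL busy until I1 writes@9
  I3 | 19 | 20 | 21 | 22   WAW R1: wait I2 write@18
  I4 | 23 | 24 | 25 | 26   struct: SHIFT busy until I3 writes@22
  I5 | 24 | 27 | 29 | 30   RAW R1: wait I4 write@26
  I6 | 25 | 26 | 32 | 33
  I7 | 34 | 35 | 36 | 37   WAW R5: wait I6 write@33

I4 = (23, 24, 25, 26)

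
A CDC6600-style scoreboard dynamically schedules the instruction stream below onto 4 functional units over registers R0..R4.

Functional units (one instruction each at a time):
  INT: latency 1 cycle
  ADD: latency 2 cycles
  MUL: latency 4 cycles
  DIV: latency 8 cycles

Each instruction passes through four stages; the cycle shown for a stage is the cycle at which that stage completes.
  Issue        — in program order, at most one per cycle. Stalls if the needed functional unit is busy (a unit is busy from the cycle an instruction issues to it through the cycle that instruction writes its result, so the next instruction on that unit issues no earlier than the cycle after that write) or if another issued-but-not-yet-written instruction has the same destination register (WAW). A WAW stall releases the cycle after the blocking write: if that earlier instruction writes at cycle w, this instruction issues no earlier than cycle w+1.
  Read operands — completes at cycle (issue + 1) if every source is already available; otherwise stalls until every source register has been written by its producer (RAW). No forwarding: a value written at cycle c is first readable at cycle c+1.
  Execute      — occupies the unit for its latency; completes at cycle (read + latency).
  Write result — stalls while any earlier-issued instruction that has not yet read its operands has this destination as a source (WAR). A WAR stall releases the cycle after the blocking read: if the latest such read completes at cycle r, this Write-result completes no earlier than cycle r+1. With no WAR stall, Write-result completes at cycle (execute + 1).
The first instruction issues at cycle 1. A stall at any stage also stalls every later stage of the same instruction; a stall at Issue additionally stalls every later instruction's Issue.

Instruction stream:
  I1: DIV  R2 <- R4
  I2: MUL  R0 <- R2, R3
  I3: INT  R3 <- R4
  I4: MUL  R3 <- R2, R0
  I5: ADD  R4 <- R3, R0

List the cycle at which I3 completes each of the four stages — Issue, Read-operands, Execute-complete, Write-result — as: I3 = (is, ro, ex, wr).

I3 = (3, 4, 5, 13)

c1: I1→DIV
c2: I1 RO; I2→MUL
c3: I3→INT
c4: I3 RO
c5: I3 EX
c10: I1 EX
c11: I1 WR R2
c12: I2 RO
c13: I3 WR R3
c16: I2 EX
c17: I2 WR R0
c18: I4→MUL
c19: I4 RO; I5→ADD
c23: I4 EX
c24: I4 WR R3
c25: I5 RO
c27: I5 EX
c28: I5 WR R4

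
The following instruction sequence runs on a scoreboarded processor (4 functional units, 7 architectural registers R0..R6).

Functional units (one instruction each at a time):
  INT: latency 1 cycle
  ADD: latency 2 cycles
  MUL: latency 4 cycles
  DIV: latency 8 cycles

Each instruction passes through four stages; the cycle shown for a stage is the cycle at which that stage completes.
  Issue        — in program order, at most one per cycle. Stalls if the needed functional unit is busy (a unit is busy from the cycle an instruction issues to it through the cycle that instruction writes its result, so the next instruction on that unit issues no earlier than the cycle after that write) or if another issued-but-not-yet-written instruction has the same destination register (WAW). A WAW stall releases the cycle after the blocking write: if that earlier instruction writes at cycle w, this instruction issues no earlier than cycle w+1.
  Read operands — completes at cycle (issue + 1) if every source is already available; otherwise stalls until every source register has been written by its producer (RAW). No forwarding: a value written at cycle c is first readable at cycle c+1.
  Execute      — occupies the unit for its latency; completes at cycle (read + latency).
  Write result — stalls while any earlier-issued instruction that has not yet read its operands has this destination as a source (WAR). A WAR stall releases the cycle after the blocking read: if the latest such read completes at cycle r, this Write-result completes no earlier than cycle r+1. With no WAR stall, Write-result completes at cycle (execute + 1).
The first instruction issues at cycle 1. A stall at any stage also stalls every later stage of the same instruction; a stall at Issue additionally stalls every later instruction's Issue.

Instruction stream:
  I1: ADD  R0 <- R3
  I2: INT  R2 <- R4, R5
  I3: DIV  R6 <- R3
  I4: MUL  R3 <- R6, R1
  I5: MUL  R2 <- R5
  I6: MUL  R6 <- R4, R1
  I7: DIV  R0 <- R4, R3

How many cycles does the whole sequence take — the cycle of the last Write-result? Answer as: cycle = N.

cycle = 38

c1: I1 issues→ADD
c2: I1 reads | I2 issues→INT
c3: I2 reads | I3 issues→DIV
c4: I1 exec-done | I2 exec-done | I3 reads | I4 issues→MUL
c5: I1 writes R0 | I2 writes R2
c12: I3 exec-done
c13: I3 writes R6
c14: I4 reads
c18: I4 exec-done
c19: I4 writes R3
c20: I5 issues→MUL
c21: I5 reads
c25: I5 exec-done
c26: I5 writes R2
c27: I6 issues→MUL
c28: I6 reads | I7 issues→DIV
c29: I7 reads
c32: I6 exec-done
c33: I6 writes R6
c37: I7 exec-done
c38: I7 writes R0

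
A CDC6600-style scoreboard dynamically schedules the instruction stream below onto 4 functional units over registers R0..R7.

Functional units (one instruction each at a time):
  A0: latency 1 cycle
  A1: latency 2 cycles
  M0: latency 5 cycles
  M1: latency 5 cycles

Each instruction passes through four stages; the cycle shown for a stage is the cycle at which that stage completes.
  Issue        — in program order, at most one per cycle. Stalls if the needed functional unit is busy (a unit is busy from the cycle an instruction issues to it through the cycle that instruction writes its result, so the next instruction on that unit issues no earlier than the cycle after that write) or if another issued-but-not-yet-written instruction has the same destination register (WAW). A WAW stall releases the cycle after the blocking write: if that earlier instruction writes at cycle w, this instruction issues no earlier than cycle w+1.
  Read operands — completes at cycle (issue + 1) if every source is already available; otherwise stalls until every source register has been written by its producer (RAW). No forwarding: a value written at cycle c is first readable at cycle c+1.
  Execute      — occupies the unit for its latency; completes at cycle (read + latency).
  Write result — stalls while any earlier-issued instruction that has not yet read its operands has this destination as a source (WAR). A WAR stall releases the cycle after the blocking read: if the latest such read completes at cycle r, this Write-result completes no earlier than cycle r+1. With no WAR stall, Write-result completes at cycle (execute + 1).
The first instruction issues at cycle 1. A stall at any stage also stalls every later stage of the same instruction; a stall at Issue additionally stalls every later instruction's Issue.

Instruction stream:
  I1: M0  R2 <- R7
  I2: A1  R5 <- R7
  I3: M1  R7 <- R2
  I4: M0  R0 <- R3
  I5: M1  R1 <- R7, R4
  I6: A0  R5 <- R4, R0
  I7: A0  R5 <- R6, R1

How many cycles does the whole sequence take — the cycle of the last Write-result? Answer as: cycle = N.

cycle = 26

  I1 | 1 | 2 | 7 | 8
  I2 | 2 | 3 | 5 | 6
  I3 | 3 | 9 | 14 | 15   RAW R2: wait I1 write@8
  I4 | 9 | 10 | 15 | 16   struct: M0 busy until I1 writes@8
  I5 | 16 | 17 | 22 | 23   struct: M1 busy until I3 writes@15
  I6 | 17 | 18 | 19 | 20
  I7 | 21 | 24 | 25 | 26   struct: A0 busy until I6 writes@20 · RAW R1: wait I5 write@23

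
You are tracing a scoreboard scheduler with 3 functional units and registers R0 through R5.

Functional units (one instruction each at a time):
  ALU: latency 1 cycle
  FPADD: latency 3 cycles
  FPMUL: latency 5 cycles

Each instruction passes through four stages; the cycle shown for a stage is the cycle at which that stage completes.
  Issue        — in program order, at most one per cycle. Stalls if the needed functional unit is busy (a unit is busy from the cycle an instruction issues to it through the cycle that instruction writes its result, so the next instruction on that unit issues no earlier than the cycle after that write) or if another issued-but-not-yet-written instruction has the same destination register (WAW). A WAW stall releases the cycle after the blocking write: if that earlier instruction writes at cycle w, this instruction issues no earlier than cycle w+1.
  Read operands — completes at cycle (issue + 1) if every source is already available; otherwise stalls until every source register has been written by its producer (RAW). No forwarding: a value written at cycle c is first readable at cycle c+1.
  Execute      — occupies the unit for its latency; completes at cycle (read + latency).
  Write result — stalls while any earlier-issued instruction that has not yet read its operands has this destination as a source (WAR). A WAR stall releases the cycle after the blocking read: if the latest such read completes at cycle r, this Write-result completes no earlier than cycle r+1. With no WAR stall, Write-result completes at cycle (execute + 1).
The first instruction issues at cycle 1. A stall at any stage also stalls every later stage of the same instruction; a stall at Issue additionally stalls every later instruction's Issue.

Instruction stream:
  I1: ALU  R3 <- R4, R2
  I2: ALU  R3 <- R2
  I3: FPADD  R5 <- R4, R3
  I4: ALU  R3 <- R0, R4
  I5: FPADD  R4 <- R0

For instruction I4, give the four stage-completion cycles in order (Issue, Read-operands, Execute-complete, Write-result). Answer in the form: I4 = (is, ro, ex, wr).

I1 -> (1, 2, 3, 4)
I2 -> (5, 6, 7, 8)  // struct: ALU busy until I1 writes@4
I3 -> (6, 9, 12, 13)  // RAW R3: wait I2 write@8
I4 -> (9, 10, 11, 12)  // struct: ALU busy until I2 writes@8
I5 -> (14, 15, 18, 19)  // struct: FPADD busy until I3 writes@13

I4 = (9, 10, 11, 12)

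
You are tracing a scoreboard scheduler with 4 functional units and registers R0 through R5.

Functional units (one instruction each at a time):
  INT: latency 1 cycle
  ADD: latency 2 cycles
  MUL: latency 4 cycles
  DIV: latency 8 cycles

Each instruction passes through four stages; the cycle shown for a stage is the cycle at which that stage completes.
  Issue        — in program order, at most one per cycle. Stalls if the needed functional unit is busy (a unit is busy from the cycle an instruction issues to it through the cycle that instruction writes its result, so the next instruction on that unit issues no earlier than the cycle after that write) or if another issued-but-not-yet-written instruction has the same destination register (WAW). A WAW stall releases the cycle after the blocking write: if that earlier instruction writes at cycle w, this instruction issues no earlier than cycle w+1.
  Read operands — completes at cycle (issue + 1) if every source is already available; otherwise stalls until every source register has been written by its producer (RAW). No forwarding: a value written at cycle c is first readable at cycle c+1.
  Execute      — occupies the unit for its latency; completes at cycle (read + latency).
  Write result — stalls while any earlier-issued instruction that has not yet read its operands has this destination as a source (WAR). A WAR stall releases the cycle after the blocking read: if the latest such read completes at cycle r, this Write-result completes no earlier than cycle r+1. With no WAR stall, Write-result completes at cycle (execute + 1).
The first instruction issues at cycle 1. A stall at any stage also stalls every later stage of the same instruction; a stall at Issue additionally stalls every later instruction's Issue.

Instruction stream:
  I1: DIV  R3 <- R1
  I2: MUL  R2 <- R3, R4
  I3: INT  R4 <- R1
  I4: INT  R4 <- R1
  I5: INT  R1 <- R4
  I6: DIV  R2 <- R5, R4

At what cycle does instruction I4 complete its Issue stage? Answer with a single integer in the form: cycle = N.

I1  is:1  ro:2  ex:10  wr:11
I2  is:2  ro:12  ex:16  wr:17  — RAW R3: wait I1 write@11
I3  is:3  ro:4  ex:5  wr:13  — WAR R4: wait I2 read@12
I4  is:14  ro:15  ex:16  wr:17  — struct: INT busy until I3 writes@13
I5  is:18  ro:19  ex:20  wr:21  — struct: INT busy until I4 writes@17
I6  is:19  ro:20  ex:28  wr:29

cycle = 14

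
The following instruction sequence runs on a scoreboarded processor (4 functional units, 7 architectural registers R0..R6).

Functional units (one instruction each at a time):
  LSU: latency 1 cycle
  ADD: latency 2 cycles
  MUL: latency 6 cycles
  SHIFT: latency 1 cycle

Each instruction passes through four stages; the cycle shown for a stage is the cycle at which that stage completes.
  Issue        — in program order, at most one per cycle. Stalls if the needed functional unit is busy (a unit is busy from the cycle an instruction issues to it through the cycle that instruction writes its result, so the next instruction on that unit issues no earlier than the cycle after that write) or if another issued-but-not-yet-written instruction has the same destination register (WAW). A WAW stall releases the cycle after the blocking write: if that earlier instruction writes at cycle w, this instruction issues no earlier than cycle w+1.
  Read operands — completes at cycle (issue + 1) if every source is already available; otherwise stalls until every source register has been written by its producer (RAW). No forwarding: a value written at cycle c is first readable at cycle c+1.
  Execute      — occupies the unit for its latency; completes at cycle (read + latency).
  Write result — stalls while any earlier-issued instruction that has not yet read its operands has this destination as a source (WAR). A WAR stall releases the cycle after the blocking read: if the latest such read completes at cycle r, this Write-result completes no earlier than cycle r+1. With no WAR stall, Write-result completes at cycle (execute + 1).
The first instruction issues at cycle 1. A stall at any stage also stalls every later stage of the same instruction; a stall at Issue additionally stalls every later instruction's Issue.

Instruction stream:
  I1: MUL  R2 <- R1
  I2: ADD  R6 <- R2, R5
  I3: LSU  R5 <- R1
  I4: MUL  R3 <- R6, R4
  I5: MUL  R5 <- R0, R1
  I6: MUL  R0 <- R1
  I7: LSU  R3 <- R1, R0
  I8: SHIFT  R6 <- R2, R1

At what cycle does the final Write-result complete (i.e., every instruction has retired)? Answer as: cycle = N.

1) issue 1, read 2, done 8, write 9
2) issue 2, read 10, done 12, write 13  <RAW R2: wait I1 write@9>
3) issue 3, read 4, done 5, write 11  <WAR R5: wait I2 read@10>
4) issue 10, read 14, done 20, write 21  <struct: MUL busy until I1 writes@9 / RAW R6: wait I2 write@13>
5) issue 22, read 23, done 29, write 30  <struct: MUL busy until I4 writes@21>
6) issue 31, read 32, done 38, write 39  <struct: MUL busy until I5 writes@30>
7) issue 32, read 40, done 41, write 42  <RAW R0: wait I6 write@39>
8) issue 33, read 34, done 35, write 36

cycle = 42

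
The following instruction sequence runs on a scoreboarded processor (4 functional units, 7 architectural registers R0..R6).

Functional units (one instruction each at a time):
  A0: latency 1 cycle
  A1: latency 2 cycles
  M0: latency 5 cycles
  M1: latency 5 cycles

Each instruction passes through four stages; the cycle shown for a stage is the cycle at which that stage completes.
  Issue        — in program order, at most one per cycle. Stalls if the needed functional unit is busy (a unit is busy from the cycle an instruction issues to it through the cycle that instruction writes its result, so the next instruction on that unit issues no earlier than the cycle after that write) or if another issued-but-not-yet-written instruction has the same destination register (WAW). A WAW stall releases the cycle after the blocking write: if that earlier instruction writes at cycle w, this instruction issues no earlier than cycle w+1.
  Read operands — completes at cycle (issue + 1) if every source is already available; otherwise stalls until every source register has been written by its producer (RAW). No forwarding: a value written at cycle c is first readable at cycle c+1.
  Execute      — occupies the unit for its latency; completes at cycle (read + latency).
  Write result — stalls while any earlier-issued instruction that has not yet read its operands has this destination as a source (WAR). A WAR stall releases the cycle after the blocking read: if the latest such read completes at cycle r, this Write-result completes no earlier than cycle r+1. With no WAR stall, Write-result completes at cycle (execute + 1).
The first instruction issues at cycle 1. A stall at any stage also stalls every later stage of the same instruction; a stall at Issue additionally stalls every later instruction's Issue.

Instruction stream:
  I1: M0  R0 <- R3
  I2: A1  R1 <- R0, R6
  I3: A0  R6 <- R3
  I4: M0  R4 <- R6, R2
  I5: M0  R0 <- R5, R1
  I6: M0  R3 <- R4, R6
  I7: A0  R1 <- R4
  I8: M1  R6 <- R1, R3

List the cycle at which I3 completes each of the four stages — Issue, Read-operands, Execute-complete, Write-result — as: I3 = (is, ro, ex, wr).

[1] I1 dispatched to M0
[2] I1 operands ready; I2 dispatched to A1
[3] I3 dispatched to A0
[4] I3 operands ready
[5] I3 complete
[7] I1 complete
[8] R0←I1
[9] I2 operands ready; I4 dispatched to M0
[10] R6←I3
[11] I2 complete; I4 operands ready
[12] R1←I2
[16] I4 complete
[17] R4←I4
[18] I5 dispatched to M0
[19] I5 operands ready
[24] I5 complete
[25] R0←I5
[26] I6 dispatched to M0
[27] I6 operands ready; I7 dispatched to A0
[28] I7 operands ready; I8 dispatched to M1
[29] I7 complete
[30] R1←I7
[32] I6 complete
[33] R3←I6
[34] I8 operands ready
[39] I8 complete
[40] R6←I8

I3 = (3, 4, 5, 10)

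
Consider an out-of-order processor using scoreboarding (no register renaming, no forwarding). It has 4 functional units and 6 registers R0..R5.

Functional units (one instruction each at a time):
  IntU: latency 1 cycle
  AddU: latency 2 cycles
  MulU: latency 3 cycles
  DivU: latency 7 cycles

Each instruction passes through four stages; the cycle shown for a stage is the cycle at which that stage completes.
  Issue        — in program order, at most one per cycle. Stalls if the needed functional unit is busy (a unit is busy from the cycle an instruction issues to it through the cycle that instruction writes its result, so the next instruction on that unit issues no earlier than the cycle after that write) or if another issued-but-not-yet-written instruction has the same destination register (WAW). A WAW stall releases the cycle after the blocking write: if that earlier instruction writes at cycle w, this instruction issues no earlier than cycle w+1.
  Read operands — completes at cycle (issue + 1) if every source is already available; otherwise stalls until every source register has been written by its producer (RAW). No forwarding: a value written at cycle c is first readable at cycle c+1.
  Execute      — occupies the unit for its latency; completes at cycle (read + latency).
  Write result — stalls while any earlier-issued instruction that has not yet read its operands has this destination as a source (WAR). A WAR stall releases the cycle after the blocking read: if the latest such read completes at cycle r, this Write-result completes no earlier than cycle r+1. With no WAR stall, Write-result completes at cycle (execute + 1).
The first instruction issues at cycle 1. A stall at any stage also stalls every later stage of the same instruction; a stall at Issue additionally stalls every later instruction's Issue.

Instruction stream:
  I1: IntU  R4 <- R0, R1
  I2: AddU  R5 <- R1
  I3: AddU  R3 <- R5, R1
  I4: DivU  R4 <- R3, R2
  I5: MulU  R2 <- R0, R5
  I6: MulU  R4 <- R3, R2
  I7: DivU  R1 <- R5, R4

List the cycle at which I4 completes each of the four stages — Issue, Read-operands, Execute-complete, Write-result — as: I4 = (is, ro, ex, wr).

I1 -> (1, 2, 3, 4)
I2 -> (2, 3, 5, 6)
I3 -> (7, 8, 10, 11)  // struct: AddU busy until I2 writes@6
I4 -> (8, 12, 19, 20)  // RAW R3: wait I3 write@11
I5 -> (9, 10, 13, 14)
I6 -> (21, 22, 25, 26)  // WAW R4: wait I4 write@20
I7 -> (22, 27, 34, 35)  // RAW R4: wait I6 write@26

I4 = (8, 12, 19, 20)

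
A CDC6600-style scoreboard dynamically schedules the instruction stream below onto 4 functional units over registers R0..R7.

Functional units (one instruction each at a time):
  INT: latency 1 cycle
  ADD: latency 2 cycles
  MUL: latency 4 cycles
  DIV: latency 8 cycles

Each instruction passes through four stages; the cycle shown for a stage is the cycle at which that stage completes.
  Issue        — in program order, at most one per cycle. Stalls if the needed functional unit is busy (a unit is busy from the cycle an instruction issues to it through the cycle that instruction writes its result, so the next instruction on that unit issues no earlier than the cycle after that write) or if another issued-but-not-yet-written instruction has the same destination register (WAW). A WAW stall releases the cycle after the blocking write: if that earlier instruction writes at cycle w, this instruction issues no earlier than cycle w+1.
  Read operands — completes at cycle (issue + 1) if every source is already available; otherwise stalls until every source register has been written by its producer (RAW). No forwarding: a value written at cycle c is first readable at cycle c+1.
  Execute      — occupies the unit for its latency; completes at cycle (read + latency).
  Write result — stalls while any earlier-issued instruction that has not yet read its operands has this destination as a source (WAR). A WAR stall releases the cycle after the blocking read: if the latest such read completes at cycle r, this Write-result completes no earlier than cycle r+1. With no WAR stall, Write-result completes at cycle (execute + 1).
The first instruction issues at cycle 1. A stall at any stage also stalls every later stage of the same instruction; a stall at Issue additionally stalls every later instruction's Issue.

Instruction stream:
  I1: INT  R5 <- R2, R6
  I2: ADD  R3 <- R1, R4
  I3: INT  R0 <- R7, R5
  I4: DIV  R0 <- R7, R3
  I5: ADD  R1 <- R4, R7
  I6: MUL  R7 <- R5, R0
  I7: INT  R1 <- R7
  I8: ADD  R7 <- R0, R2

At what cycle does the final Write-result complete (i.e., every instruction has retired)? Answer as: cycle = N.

cycle 1: issue I1 (INT)
cycle 2: I1 read-ops | issue I2 (ADD)
cycle 3: I1 finished on INT | I2 read-ops
cycle 4: I1→R5
cycle 5: I2 finished on ADD | issue I3 (INT)
cycle 6: I2→R3 | I3 read-ops
cycle 7: I3 finished on INT
cycle 8: I3→R0
cycle 9: issue I4 (DIV)
cycle 10: I4 read-ops | issue I5 (ADD)
cycle 11: I5 read-ops | issue I6 (MUL)
cycle 13: I5 finished on ADD
cycle 14: I5→R1
cycle 15: issue I7 (INT)
cycle 18: I4 finished on DIV
cycle 19: I4→R0
cycle 20: I6 read-ops
cycle 24: I6 finished on MUL
cycle 25: I6→R7
cycle 26: I7 read-ops | issue I8 (ADD)
cycle 27: I7 finished on INT | I8 read-ops
cycle 28: I7→R1
cycle 29: I8 finished on ADD
cycle 30: I8→R7

cycle = 30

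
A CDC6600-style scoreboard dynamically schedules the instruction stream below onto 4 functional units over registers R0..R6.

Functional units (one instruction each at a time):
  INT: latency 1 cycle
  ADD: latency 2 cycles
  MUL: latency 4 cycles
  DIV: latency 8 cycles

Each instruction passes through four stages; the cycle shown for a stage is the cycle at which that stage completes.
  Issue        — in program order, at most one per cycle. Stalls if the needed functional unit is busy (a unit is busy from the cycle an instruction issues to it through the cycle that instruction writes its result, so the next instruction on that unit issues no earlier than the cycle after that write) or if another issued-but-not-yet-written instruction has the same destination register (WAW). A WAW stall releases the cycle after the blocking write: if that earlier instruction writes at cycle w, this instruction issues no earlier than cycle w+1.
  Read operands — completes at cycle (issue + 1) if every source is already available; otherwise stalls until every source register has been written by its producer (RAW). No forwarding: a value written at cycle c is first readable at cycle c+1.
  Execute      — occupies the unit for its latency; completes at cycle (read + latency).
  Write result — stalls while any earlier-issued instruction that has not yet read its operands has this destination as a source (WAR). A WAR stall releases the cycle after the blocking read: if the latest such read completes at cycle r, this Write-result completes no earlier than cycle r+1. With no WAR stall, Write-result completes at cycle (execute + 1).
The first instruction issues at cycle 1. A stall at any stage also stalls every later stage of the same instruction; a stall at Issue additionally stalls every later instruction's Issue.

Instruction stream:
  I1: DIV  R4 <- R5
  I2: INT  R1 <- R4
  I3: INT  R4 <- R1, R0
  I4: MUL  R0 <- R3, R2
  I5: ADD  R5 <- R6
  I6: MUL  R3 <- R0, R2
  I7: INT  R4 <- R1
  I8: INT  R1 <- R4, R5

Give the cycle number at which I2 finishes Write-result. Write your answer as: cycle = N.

I1  is:1  ro:2  ex:10  wr:11
I2  is:2  ro:12  ex:13  wr:14  — RAW R4: wait I1 write@11
I3  is:15  ro:16  ex:17  wr:18  — struct: INT busy until I2 writes@14
I4  is:16  ro:17  ex:21  wr:22
I5  is:17  ro:18  ex:20  wr:21
I6  is:23  ro:24  ex:28  wr:29  — struct: MUL busy until I4 writes@22
I7  is:24  ro:25  ex:26  wr:27
I8  is:28  ro:29  ex:30  wr:31  — struct: INT busy until I7 writes@27

cycle = 14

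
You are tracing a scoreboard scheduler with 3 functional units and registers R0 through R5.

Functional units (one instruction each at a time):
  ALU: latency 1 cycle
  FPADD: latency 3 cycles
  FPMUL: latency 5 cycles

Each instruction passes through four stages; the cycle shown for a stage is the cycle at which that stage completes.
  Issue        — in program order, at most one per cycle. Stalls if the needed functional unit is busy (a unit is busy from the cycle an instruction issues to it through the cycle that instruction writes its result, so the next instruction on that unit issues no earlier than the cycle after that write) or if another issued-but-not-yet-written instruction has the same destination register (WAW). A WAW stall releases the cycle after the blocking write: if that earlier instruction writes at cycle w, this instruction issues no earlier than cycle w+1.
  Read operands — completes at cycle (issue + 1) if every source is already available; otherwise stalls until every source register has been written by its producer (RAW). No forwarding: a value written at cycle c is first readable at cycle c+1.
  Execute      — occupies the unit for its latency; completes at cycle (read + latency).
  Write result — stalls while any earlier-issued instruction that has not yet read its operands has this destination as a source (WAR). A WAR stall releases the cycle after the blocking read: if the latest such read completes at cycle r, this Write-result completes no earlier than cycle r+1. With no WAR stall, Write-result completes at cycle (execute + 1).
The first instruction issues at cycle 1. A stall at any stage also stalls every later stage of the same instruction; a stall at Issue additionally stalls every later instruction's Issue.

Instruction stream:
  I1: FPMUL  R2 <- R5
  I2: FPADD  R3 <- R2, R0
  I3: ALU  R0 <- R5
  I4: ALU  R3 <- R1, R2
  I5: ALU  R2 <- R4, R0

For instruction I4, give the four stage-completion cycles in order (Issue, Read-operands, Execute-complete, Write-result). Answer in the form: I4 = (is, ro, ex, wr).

I4 = (14, 15, 16, 17)

[1] I1 issues→FPMUL
[2] I1 reads · I2 issues→FPADD
[3] I3 issues→ALU
[4] I3 reads
[5] I3 exec-done
[7] I1 exec-done
[8] I1 writes R2
[9] I2 reads
[10] I3 writes R0
[12] I2 exec-done
[13] I2 writes R3
[14] I4 issues→ALU
[15] I4 reads
[16] I4 exec-done
[17] I4 writes R3
[18] I5 issues→ALU
[19] I5 reads
[20] I5 exec-done
[21] I5 writes R2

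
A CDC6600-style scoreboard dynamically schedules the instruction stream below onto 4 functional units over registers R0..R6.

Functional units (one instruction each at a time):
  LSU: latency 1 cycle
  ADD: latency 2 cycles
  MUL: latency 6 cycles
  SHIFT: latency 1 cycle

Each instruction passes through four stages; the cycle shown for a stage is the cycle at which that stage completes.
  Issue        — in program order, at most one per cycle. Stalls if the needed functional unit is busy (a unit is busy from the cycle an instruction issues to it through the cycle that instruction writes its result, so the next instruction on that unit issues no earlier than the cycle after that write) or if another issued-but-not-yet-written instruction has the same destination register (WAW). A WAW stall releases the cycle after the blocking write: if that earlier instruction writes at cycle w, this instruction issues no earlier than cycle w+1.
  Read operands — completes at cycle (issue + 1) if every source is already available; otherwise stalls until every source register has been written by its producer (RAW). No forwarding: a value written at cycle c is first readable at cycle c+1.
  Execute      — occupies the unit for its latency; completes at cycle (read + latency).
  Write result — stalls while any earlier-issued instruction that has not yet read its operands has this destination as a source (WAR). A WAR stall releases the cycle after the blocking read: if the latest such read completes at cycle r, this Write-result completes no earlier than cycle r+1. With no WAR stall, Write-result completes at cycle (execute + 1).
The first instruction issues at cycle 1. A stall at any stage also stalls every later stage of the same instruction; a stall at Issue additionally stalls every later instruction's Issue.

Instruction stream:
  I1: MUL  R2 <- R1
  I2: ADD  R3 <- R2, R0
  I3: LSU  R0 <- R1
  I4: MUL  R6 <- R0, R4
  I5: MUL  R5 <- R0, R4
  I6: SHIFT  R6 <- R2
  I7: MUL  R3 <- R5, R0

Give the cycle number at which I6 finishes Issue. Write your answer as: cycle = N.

c1: I1 dispatched to MUL
c2: I1 operands ready | I2 dispatched to ADD
c3: I3 dispatched to LSU
c4: I3 operands ready
c5: I3 complete
c8: I1 complete
c9: R2←I1
c10: I2 operands ready | I4 dispatched to MUL
c11: R0←I3
c12: I2 complete | I4 operands ready
c13: R3←I2
c18: I4 complete
c19: R6←I4
c20: I5 dispatched to MUL
c21: I5 operands ready | I6 dispatched to SHIFT
c22: I6 operands ready
c23: I6 complete
c24: R6←I6
c27: I5 complete
c28: R5←I5
c29: I7 dispatched to MUL
c30: I7 operands ready
c36: I7 complete
c37: R3←I7

cycle = 21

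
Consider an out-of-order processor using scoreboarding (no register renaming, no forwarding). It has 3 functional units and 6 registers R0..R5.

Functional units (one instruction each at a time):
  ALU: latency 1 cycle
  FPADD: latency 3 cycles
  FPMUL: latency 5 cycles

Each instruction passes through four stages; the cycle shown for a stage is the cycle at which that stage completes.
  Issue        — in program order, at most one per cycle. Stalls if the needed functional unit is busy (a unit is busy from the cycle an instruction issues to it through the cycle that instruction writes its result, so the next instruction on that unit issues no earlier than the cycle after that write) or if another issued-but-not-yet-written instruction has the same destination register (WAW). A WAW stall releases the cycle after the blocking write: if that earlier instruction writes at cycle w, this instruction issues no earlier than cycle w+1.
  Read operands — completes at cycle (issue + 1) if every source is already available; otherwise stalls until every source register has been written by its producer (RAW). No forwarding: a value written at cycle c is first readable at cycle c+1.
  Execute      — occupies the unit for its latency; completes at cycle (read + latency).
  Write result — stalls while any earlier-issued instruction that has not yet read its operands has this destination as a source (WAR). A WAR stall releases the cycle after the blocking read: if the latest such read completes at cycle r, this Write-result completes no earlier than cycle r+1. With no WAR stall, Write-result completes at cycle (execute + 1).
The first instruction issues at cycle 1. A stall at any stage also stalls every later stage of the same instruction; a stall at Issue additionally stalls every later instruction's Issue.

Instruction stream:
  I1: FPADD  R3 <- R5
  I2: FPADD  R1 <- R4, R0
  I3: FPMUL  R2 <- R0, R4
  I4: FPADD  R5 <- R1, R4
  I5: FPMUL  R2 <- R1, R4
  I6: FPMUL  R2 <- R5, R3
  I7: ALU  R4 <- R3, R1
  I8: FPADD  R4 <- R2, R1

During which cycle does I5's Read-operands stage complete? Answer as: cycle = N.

[I1] 1/2/5/6
[I2] 7/8/11/12  (struct: FPADD busy until I1 writes@6)
[I3] 8/9/14/15
[I4] 13/14/17/18  (struct: FPADD busy until I2 writes@12)
[I5] 16/17/22/23  (struct: FPMUL busy until I3 writes@15)
[I6] 24/25/30/31  (struct: FPMUL busy until I5 writes@23)
[I7] 25/26/27/28
[I8] 29/32/35/36  (WAW R4: wait I7 write@28; RAW R2: wait I6 write@31)

cycle = 17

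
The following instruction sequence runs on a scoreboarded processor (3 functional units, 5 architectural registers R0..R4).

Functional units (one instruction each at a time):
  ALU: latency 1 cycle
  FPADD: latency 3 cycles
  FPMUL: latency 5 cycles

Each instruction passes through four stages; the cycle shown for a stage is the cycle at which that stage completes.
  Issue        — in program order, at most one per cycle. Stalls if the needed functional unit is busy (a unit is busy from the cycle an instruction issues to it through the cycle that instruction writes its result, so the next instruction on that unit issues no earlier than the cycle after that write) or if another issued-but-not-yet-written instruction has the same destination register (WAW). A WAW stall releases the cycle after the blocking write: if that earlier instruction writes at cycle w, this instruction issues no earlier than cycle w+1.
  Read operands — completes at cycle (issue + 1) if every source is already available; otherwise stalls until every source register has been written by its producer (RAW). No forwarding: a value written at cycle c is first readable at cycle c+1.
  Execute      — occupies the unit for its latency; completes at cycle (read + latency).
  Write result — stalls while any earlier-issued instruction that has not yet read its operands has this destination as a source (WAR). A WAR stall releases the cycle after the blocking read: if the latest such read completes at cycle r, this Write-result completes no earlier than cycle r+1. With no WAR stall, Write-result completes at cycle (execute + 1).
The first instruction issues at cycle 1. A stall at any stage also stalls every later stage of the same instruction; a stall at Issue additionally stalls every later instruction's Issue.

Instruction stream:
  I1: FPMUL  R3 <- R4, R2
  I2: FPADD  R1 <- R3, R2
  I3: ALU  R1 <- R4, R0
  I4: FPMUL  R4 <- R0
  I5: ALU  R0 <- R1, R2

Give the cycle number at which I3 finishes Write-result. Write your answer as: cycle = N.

cycle = 17

I1: IS=1 RO=2 EX=7 WR=8
I2: IS=2 RO=9 EX=12 WR=13  [RAW R3: wait I1 write@8]
I3: IS=14 RO=15 EX=16 WR=17  [WAW R1: wait I2 write@13]
I4: IS=15 RO=16 EX=21 WR=22
I5: IS=18 RO=19 EX=20 WR=21  [struct: ALU busy until I3 writes@17]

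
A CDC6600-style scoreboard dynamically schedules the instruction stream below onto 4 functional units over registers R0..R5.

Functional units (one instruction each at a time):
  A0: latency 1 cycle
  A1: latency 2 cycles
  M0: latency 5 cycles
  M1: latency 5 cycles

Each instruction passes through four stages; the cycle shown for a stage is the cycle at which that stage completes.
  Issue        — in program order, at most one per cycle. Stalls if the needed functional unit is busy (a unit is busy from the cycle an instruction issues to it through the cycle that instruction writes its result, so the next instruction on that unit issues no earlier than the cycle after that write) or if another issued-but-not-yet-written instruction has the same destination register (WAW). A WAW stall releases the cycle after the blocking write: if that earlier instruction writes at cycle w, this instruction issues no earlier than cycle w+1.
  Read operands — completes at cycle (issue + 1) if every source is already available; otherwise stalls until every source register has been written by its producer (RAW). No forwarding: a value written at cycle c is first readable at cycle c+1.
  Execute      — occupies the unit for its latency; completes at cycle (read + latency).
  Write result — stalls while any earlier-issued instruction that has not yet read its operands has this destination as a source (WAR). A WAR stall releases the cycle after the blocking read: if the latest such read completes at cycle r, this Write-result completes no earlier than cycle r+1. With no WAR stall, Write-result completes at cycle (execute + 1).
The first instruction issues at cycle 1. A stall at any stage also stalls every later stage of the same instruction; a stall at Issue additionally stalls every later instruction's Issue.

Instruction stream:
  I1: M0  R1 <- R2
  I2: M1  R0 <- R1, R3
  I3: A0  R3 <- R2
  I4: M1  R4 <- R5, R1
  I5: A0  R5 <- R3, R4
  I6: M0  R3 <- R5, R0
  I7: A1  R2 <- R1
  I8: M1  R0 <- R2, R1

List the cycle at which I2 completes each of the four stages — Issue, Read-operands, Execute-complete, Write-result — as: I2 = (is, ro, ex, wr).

t=1  I1 dispatched to M0
t=2  I1 operands ready, I2 dispatched to M1
t=3  I3 dispatched to A0
t=4  I3 operands ready
t=5  I3 complete
t=7  I1 complete
t=8  R1←I1
t=9  I2 operands ready
t=10  R3←I3
t=14  I2 complete
t=15  R0←I2
t=16  I4 dispatched to M1
t=17  I4 operands ready, I5 dispatched to A0
t=18  I6 dispatched to M0
t=19  I7 dispatched to A1
t=20  I7 operands ready
t=22  I4 complete, I7 complete
t=23  R4←I4, R2←I7
t=24  I5 operands ready, I8 dispatched to M1
t=25  I5 complete, I8 operands ready
t=26  R5←I5
t=27  I6 operands ready
t=30  I8 complete
t=31  R0←I8
t=32  I6 complete
t=33  R3←I6

I2 = (2, 9, 14, 15)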